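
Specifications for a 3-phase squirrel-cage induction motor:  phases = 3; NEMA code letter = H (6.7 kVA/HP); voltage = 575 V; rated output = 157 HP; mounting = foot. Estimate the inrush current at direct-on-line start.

S_LR = 6.7 × 157 = 1051.9 kVA
I_LR = S_LR/(√3·V_L) = 1051900/(1.732×575) = 1060 A

1060 A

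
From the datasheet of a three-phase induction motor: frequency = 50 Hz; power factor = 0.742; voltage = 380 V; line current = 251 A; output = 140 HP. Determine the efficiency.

85.2 %

P_out = 140 × 746 = 104440 W
P_in = √3·V_L·I_L·cosφ = 1.732 × 380 × 251 × 0.742 = 122577 W
η = P_out / P_in = 104440 / 122577 = 0.852 = 85.2%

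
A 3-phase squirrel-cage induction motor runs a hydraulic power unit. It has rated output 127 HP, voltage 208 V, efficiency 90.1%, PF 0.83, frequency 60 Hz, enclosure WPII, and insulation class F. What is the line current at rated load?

P_out = 127 × 746 = 94742 W
P_in = P_out / η = 94742 / 0.901 = 105152 W
I_L = P_in / (√3·V_L·cosφ) = 105152 / (1.732 × 208 × 0.83) = 352 A

352 A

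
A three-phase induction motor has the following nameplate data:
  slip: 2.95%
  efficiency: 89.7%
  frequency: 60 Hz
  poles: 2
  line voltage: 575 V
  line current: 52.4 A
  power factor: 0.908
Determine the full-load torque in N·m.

P_in = √3·V·I·cosφ = 1.732 × 575 × 52.4 × 0.908 = 47384 W
P_out = η·P_in = 0.897 × 47384 = 42503 W
n_s = 120×60/2 = 3600 rpm; n = 3600×(1−0.0295) = 3494 rpm
ω = 2π×3494/60 = 365.9 rad/s
τ = P_out/ω = 42503/365.9 = 116 N·m

116 N·m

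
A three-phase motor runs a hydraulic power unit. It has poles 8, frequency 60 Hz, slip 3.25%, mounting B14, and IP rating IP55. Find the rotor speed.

n_s = 120f/p = 120×60/8 = 900 rpm
n = n_s(1 − s) = 900 × (1 − 0.0325) = 871 rpm

871 rpm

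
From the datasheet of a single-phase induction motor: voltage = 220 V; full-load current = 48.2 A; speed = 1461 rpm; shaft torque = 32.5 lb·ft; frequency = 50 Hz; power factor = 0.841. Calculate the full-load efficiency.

75.6 %

τ = 32.5 lb·ft × 1.356 = 44.07 N·m
ω = 2π × 1461/60 = 153 rad/s; P_out = τω = 44.07 × 153 = 6743 W
P_in = V·I·cosφ = 220 × 48.2 × 0.841 = 8918 W
η = P_out / P_in = 6743 / 8918 = 0.756 = 75.6%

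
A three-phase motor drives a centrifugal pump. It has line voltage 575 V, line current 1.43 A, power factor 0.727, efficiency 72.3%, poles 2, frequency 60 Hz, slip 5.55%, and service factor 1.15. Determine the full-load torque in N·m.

2.1 N·m

P_in = √3·V·I·cosφ = 1.732 × 575 × 1.43 × 0.727 = 1035 W
P_out = η·P_in = 0.723 × 1035 = 748 W
n_s = 120×60/2 = 3600 rpm; n = 3600×(1−0.0555) = 3400 rpm
ω = 2π×3400/60 = 356 rad/s
τ = P_out/ω = 748/356 = 2.1 N·m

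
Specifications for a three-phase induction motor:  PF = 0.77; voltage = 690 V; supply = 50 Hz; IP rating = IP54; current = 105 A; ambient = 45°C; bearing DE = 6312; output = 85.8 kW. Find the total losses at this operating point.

10800 W

P_in = √3·V·I·cosφ = 1.732×690×105×0.77 = 96622 W
P_out = 85800 W
Losses = P_in − P_out = 96622 − 85800 = 10822 W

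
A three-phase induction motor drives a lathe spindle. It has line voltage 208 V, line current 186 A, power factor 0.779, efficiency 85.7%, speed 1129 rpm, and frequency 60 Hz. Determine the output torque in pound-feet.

279 lb·ft

P_in = √3·V·I·cosφ = 1.732 × 208 × 186 × 0.779 = 52199 W
P_out = η·P_in = 0.857 × 52199 = 44735 W
n = 1129 rpm
ω = 2π×1129/60 = 118.2 rad/s
τ = P_out/ω = 44735/118.2 = 378.5 N·m
In lb·ft: 378.5/1.356 = 279 lb·ft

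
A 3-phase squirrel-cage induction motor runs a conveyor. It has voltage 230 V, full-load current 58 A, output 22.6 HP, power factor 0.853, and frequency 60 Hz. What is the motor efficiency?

P_out = 22.6 × 746 = 16860 W
P_in = √3·V_L·I_L·cosφ = 1.732 × 230 × 58 × 0.853 = 19708 W
η = P_out / P_in = 16860 / 19708 = 0.855 = 85.5%

85.5 %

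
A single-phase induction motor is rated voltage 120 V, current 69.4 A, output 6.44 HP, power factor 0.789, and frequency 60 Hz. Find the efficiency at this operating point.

73.1 %

P_out = 6.44 × 746 = 4804 W
P_in = V·I·cosφ = 120 × 69.4 × 0.789 = 6571 W
η = P_out / P_in = 4804 / 6571 = 0.731 = 73.1%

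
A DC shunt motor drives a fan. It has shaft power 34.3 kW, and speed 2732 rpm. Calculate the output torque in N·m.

120 N·m

ω = 2π × 2732/60 = 286.1 rad/s
τ = P/ω = 34300/286.1 = 120 N·m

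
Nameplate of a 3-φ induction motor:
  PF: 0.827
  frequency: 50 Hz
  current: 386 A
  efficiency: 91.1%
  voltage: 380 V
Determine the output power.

P_in = √3·V·I·cosφ = 1.732 × 380 × 386 × 0.827 = 210099 W
P_out = η·P_in = 0.911 × 210099 = 191400 W

191 kW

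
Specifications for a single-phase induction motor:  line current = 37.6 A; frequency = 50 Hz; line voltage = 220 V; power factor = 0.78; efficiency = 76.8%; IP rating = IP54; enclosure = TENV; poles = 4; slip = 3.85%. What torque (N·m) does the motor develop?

32.8 N·m

P_in = V·I·cosφ = 220 × 37.6 × 0.78 = 6452 W
P_out = η·P_in = 0.768 × 6452 = 4955 W
n_s = 120×50/4 = 1500 rpm; n = 1500×(1−0.0385) = 1442 rpm
ω = 2π×1442/60 = 151 rad/s
τ = P_out/ω = 4955/151 = 32.8 N·m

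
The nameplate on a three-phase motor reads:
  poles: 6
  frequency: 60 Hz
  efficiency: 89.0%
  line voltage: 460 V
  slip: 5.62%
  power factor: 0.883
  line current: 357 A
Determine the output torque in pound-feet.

1390 lb·ft

P_in = √3·V·I·cosφ = 1.732 × 460 × 357 × 0.883 = 251151 W
P_out = η·P_in = 0.89 × 251151 = 223524 W
n_s = 120×60/6 = 1200 rpm; n = 1200×(1−0.0562) = 1133 rpm
ω = 2π×1133/60 = 118.6 rad/s
τ = P_out/ω = 223524/118.6 = 1885 N·m
In lb·ft: 1885/1.356 = 1390 lb·ft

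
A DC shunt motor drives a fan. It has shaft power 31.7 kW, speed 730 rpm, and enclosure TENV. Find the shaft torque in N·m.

ω = 2π × 730/60 = 76.45 rad/s
τ = P/ω = 31700/76.45 = 415 N·m

415 N·m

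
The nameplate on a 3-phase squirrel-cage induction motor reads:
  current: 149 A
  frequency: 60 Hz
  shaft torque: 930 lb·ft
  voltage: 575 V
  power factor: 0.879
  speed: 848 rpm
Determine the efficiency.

τ = 930 lb·ft × 1.356 = 1261 N·m
ω = 2π × 848/60 = 88.8 rad/s; P_out = τω = 1261 × 88.8 = 111977 W
P_in = √3·V_L·I_L·cosφ = 1.732 × 575 × 149 × 0.879 = 130434 W
η = P_out / P_in = 111977 / 130434 = 0.858 = 85.8%

85.8 %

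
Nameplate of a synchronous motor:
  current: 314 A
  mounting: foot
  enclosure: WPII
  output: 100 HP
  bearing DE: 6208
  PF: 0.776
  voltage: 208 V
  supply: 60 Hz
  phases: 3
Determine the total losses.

P_in = √3·V·I·cosφ = 1.732×208×314×0.776 = 87781 W
P_out = 100×746 = 74600 W
Losses = P_in − P_out = 87781 − 74600 = 13181 W

13200 W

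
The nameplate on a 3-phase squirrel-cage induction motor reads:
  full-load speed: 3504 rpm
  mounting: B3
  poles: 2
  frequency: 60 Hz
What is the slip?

2.67 %

n_s = 120f/p = 120×60/2 = 3600 rpm
s = (n_s − n)/n_s = (3600 − 3504)/3600 = 0.0267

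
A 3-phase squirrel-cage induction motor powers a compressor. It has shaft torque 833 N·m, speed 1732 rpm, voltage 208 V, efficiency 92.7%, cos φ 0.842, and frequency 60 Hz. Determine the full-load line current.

ω = 2π×1732/60 = 181.4 rad/s; P_out = τω = 833 × 181.4 = 151106 W
P_in = P_out / η = 151106 / 0.927 = 163005 W
I_L = P_in / (√3·V_L·cosφ) = 163005 / (1.732 × 208 × 0.842) = 537 A

537 A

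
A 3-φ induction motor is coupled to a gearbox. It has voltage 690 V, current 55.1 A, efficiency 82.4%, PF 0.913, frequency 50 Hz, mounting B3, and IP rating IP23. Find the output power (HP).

66.4 HP

P_in = √3·V·I·cosφ = 1.732 × 690 × 55.1 × 0.913 = 60120 W
P_out = η·P_in = 0.824 × 60120 = 49539 W
= 49539/746 = 66.4 HP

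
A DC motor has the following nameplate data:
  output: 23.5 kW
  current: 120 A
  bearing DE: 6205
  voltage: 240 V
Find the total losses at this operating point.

P_in = V·I = 240×120 = 28800 W
P_out = 23500 W
Losses = P_in − P_out = 28800 − 23500 = 5300 W

5300 W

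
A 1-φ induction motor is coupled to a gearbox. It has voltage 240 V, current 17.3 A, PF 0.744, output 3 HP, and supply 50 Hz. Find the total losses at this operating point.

P_in = V·I·cosφ = 240×17.3×0.744 = 3089 W
P_out = 3×746 = 2238 W
Losses = P_in − P_out = 3089 − 2238 = 851 W

851 W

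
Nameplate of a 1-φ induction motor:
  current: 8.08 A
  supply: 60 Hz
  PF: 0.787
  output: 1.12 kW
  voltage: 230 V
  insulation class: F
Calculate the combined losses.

343 W

P_in = V·I·cosφ = 230×8.08×0.787 = 1463 W
P_out = 1120 W
Losses = P_in − P_out = 1463 − 1120 = 343 W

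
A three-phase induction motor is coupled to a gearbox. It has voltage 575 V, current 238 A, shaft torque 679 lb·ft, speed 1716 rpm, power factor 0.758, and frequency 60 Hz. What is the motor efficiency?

τ = 679 lb·ft × 1.356 = 920.7 N·m
ω = 2π × 1716/60 = 179.7 rad/s; P_out = τω = 920.7 × 179.7 = 165450 W
P_in = √3·V_L·I_L·cosφ = 1.732 × 575 × 238 × 0.758 = 179664 W
η = P_out / P_in = 165450 / 179664 = 0.921 = 92.1%

92.1 %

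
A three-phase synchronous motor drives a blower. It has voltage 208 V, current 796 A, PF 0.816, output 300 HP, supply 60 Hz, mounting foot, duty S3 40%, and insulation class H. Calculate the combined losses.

10.2 kW

P_in = √3·V·I·cosφ = 1.732×208×796×0.816 = 233999 W
P_out = 300×746 = 223800 W
Losses = P_in − P_out = 233999 − 223800 = 10199 W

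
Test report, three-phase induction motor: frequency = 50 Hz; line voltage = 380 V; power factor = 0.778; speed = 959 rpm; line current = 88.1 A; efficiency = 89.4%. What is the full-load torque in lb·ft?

P_in = √3·V·I·cosφ = 1.732 × 380 × 88.1 × 0.778 = 45111 W
P_out = η·P_in = 0.894 × 45111 = 40329 W
n = 959 rpm
ω = 2π×959/60 = 100.4 rad/s
τ = P_out/ω = 40329/100.4 = 401.7 N·m
In lb·ft: 401.7/1.356 = 296 lb·ft

296 lb·ft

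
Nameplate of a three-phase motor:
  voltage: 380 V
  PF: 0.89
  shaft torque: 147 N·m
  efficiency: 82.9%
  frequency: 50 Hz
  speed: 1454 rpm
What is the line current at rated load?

46.1 A

ω = 2π×1454/60 = 152.3 rad/s; P_out = τω = 147 × 152.3 = 22388 W
P_in = P_out / η = 22388 / 0.829 = 27006 W
I_L = P_in / (√3·V_L·cosφ) = 27006 / (1.732 × 380 × 0.89) = 46.1 A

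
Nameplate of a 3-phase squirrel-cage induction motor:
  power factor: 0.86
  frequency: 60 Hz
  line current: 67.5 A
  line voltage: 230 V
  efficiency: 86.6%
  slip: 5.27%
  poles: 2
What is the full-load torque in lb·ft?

P_in = √3·V·I·cosφ = 1.732 × 230 × 67.5 × 0.86 = 23125 W
P_out = η·P_in = 0.866 × 23125 = 20026 W
n_s = 120×60/2 = 3600 rpm; n = 3600×(1−0.0527) = 3410 rpm
ω = 2π×3410/60 = 357.1 rad/s
τ = P_out/ω = 20026/357.1 = 56.08 N·m
In lb·ft: 56.08/1.356 = 41.4 lb·ft

41.4 lb·ft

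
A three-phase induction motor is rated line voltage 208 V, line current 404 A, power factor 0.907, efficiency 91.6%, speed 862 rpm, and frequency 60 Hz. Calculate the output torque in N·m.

1340 N·m

P_in = √3·V·I·cosφ = 1.732 × 208 × 404 × 0.907 = 132008 W
P_out = η·P_in = 0.916 × 132008 = 120919 W
n = 862 rpm
ω = 2π×862/60 = 90.27 rad/s
τ = P_out/ω = 120919/90.27 = 1340 N·m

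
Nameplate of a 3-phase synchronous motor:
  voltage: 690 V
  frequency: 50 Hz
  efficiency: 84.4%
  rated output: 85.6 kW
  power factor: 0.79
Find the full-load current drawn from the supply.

107 A

P_out = 85.6 kW = 85600 W
P_in = P_out / η = 85600 / 0.844 = 101422 W
I_L = P_in / (√3·V_L·cosφ) = 101422 / (1.732 × 690 × 0.79) = 107 A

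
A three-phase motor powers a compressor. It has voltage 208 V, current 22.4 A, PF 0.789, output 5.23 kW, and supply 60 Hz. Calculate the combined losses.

P_in = √3·V·I·cosφ = 1.732×208×22.4×0.789 = 6367 W
P_out = 5230 W
Losses = P_in − P_out = 6367 − 5230 = 1137 W

1.14 kW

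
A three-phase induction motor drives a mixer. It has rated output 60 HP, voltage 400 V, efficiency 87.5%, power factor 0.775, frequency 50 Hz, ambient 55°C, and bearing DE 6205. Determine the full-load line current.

95.3 A

P_out = 60 × 746 = 44760 W
P_in = P_out / η = 44760 / 0.875 = 51154 W
I_L = P_in / (√3·V_L·cosφ) = 51154 / (1.732 × 400 × 0.775) = 95.3 A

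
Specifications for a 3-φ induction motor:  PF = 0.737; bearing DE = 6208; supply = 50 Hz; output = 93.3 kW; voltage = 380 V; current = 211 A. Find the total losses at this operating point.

P_in = √3·V·I·cosφ = 1.732×380×211×0.737 = 102348 W
P_out = 93300 W
Losses = P_in − P_out = 102348 − 93300 = 9048 W

9050 W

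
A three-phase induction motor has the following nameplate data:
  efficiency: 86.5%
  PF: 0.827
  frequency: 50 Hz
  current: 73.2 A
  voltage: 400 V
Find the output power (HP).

P_in = √3·V·I·cosφ = 1.732 × 400 × 73.2 × 0.827 = 41940 W
P_out = η·P_in = 0.865 × 41940 = 36278 W
= 36278/746 = 48.6 HP

48.6 HP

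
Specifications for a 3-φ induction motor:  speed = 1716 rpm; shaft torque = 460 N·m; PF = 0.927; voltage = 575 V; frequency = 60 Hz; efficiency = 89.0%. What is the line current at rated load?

101 A

ω = 2π×1716/60 = 179.7 rad/s; P_out = τω = 460 × 179.7 = 82662 W
P_in = P_out / η = 82662 / 0.890 = 92879 W
I_L = P_in / (√3·V_L·cosφ) = 92879 / (1.732 × 575 × 0.927) = 101 A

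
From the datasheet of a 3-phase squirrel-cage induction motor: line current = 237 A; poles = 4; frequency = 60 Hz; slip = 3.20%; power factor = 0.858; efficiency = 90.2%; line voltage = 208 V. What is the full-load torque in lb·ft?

267 lb·ft

P_in = √3·V·I·cosφ = 1.732 × 208 × 237 × 0.858 = 73257 W
P_out = η·P_in = 0.902 × 73257 = 66078 W
n_s = 120×60/4 = 1800 rpm; n = 1800×(1−0.032) = 1742 rpm
ω = 2π×1742/60 = 182.4 rad/s
τ = P_out/ω = 66078/182.4 = 362.3 N·m
In lb·ft: 362.3/1.356 = 267 lb·ft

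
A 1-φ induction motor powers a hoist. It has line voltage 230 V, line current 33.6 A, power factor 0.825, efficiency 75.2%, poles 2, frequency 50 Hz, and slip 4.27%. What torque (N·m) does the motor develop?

15.9 N·m

P_in = V·I·cosφ = 230 × 33.6 × 0.825 = 6376 W
P_out = η·P_in = 0.752 × 6376 = 4795 W
n_s = 120×50/2 = 3000 rpm; n = 3000×(1−0.0427) = 2872 rpm
ω = 2π×2872/60 = 300.8 rad/s
τ = P_out/ω = 4795/300.8 = 15.9 N·m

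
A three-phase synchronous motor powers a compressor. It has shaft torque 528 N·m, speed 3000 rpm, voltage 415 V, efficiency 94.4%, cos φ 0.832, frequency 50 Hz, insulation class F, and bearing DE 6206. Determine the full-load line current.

ω = 2π×3000/60 = 314.2 rad/s; P_out = τω = 528 × 314.2 = 165898 W
P_in = P_out / η = 165898 / 0.944 = 175739 W
I_L = P_in / (√3·V_L·cosφ) = 175739 / (1.732 × 415 × 0.832) = 294 A

294 A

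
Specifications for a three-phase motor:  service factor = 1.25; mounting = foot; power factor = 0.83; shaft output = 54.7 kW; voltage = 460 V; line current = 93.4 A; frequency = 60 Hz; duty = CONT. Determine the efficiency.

88.6 %

P_out = 54.7 kW = 54700 W
P_in = √3·V_L·I_L·cosφ = 1.732 × 460 × 93.4 × 0.83 = 61763 W
η = P_out / P_in = 54700 / 61763 = 0.886 = 88.6%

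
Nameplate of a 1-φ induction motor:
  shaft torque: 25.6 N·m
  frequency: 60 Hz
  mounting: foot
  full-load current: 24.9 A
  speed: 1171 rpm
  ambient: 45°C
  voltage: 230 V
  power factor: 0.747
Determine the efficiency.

73.4 %

ω = 2π × 1171/60 = 122.6 rad/s; P_out = τω = 25.6 × 122.6 = 3139 W
P_in = V·I·cosφ = 230 × 24.9 × 0.747 = 4278 W
η = P_out / P_in = 3139 / 4278 = 0.734 = 73.4%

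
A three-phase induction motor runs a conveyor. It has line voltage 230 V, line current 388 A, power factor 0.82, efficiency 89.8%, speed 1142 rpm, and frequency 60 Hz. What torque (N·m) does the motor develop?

P_in = √3·V·I·cosφ = 1.732 × 230 × 388 × 0.82 = 126742 W
P_out = η·P_in = 0.898 × 126742 = 113814 W
n = 1142 rpm
ω = 2π×1142/60 = 119.6 rad/s
τ = P_out/ω = 113814/119.6 = 952 N·m

952 N·m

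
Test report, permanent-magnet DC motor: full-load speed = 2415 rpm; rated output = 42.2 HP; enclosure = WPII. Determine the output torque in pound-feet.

P_out = 42.2 × 746 = 31481 W
ω = 2π × 2415/60 = 252.9 rad/s
τ = P_out/ω = 31481/252.9 = 124.5 N·m
In lb·ft: 124.5/1.356 = 91.8 lb·ft

91.8 lb·ft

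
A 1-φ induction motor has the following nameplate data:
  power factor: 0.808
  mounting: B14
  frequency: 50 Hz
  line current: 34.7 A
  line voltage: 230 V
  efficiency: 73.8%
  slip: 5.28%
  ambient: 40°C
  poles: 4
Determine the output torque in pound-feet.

P_in = V·I·cosφ = 230 × 34.7 × 0.808 = 6449 W
P_out = η·P_in = 0.738 × 6449 = 4759 W
n_s = 120×50/4 = 1500 rpm; n = 1500×(1−0.0528) = 1421 rpm
ω = 2π×1421/60 = 148.8 rad/s
τ = P_out/ω = 4759/148.8 = 31.98 N·m
In lb·ft: 31.98/1.356 = 23.6 lb·ft

23.6 lb·ft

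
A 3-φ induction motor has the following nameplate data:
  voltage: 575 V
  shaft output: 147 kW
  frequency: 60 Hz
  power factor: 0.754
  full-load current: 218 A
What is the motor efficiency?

89.8 %

P_out = 147 kW = 147000 W
P_in = √3·V_L·I_L·cosφ = 1.732 × 575 × 218 × 0.754 = 163698 W
η = P_out / P_in = 147000 / 163698 = 0.898 = 89.8%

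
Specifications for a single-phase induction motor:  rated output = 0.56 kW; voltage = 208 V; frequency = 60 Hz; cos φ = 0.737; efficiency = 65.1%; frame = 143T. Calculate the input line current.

5.61 A

P_out = 0.56 kW = 560 W
P_in = P_out / η = 560 / 0.651 = 860 W
I = P_in / (V·cosφ) = 860 / (208 × 0.737) = 5.61 A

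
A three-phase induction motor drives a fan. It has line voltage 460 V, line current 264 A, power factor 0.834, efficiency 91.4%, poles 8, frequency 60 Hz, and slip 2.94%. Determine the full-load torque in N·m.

P_in = √3·V·I·cosφ = 1.732 × 460 × 264 × 0.834 = 175419 W
P_out = η·P_in = 0.914 × 175419 = 160333 W
n_s = 120×60/8 = 900 rpm; n = 900×(1−0.0294) = 874 rpm
ω = 2π×874/60 = 91.53 rad/s
τ = P_out/ω = 160333/91.53 = 1750 N·m

1750 N·m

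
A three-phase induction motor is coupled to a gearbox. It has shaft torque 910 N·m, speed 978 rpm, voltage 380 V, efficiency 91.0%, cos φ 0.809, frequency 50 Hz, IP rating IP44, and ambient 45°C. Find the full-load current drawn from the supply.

ω = 2π×978/60 = 102.4 rad/s; P_out = τω = 910 × 102.4 = 93184 W
P_in = P_out / η = 93184 / 0.910 = 102400 W
I_L = P_in / (√3·V_L·cosφ) = 102400 / (1.732 × 380 × 0.809) = 192 A

192 A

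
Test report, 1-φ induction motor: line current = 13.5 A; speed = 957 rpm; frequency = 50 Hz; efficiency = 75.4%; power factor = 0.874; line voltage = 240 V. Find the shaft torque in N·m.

21.3 N·m

P_in = V·I·cosφ = 240 × 13.5 × 0.874 = 2832 W
P_out = η·P_in = 0.754 × 2832 = 2135 W
n = 957 rpm
ω = 2π×957/60 = 100.2 rad/s
τ = P_out/ω = 2135/100.2 = 21.3 N·m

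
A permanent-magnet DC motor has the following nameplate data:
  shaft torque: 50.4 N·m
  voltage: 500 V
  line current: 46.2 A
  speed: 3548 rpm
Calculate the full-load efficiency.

ω = 2π × 3548/60 = 371.5 rad/s; P_out = τω = 50.4 × 371.5 = 18724 W
P_in = V·I = 500 × 46.2 = 23100 W
η = P_out / P_in = 18724 / 23100 = 0.811 = 81.1%

81.1 %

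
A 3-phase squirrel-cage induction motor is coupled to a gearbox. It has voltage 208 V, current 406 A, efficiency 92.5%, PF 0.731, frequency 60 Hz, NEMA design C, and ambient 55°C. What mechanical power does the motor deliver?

98.9 kW

P_in = √3·V·I·cosφ = 1.732 × 208 × 406 × 0.731 = 106919 W
P_out = η·P_in = 0.925 × 106919 = 98900 W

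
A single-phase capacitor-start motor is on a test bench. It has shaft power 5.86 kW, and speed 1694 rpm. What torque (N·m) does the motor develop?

ω = 2π × 1694/60 = 177.4 rad/s
τ = P/ω = 5860/177.4 = 33 N·m

33 N·m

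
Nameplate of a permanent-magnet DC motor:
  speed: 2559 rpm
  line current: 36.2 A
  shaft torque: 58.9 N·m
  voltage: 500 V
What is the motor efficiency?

87.2 %

ω = 2π × 2559/60 = 268 rad/s; P_out = τω = 58.9 × 268 = 15785 W
P_in = V·I = 500 × 36.2 = 18100 W
η = P_out / P_in = 15785 / 18100 = 0.872 = 87.2%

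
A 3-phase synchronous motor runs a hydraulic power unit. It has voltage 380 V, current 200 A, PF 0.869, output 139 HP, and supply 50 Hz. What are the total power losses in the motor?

P_in = √3·V·I·cosφ = 1.732×380×200×0.869 = 114388 W
P_out = 139×746 = 103694 W
Losses = P_in − P_out = 114388 − 103694 = 10694 W

10700 W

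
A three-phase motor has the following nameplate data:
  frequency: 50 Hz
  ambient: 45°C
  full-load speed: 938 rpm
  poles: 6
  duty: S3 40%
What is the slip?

6.20 %

n_s = 120f/p = 120×50/6 = 1000 rpm
s = (n_s − n)/n_s = (1000 − 938)/1000 = 0.0620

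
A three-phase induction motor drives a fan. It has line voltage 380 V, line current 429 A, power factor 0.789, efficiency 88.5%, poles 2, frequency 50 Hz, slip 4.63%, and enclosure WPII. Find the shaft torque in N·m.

P_in = √3·V·I·cosφ = 1.732 × 380 × 429 × 0.789 = 222775 W
P_out = η·P_in = 0.885 × 222775 = 197156 W
n_s = 120×50/2 = 3000 rpm; n = 3000×(1−0.0463) = 2861 rpm
ω = 2π×2861/60 = 299.6 rad/s
τ = P_out/ω = 197156/299.6 = 658 N·m

658 N·m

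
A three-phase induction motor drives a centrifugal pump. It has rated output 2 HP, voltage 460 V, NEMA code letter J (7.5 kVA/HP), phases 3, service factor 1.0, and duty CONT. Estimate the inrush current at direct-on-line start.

S_LR = 7.5 × 2 = 15 kVA
I_LR = S_LR/(√3·V_L) = 15000/(1.732×460) = 18.8 A

18.8 A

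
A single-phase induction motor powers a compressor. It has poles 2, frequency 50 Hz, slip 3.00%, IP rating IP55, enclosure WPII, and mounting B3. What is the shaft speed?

n_s = 120f/p = 120×50/2 = 3000 rpm
n = n_s(1 − s) = 3000 × (1 − 0.03) = 2910 rpm

2910 rpm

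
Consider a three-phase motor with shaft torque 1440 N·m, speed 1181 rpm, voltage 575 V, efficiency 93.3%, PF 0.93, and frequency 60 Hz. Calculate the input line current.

ω = 2π×1181/60 = 123.7 rad/s; P_out = τω = 1440 × 123.7 = 178128 W
P_in = P_out / η = 178128 / 0.933 = 190920 W
I_L = P_in / (√3·V_L·cosφ) = 190920 / (1.732 × 575 × 0.93) = 206 A

206 A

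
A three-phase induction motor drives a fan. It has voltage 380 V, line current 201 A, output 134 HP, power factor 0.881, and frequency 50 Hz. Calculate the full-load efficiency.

P_out = 134 × 746 = 99964 W
P_in = √3·V_L·I_L·cosφ = 1.732 × 380 × 201 × 0.881 = 116548 W
η = P_out / P_in = 99964 / 116548 = 0.858 = 85.8%

85.8 %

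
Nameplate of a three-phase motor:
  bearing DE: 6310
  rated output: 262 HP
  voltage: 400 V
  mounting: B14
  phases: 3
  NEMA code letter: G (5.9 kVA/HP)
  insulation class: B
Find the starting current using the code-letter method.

S_LR = 5.9 × 262 = 1545.8 kVA
I_LR = S_LR/(√3·V_L) = 1545800/(1.732×400) = 2230 A

2230 A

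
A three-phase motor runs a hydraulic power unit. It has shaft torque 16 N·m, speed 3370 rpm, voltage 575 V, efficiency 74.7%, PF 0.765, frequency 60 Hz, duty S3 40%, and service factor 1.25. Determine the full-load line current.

9.92 A

ω = 2π×3370/60 = 352.9 rad/s; P_out = τω = 16 × 352.9 = 5646 W
P_in = P_out / η = 5646 / 0.747 = 7558 W
I_L = P_in / (√3·V_L·cosφ) = 7558 / (1.732 × 575 × 0.765) = 9.92 A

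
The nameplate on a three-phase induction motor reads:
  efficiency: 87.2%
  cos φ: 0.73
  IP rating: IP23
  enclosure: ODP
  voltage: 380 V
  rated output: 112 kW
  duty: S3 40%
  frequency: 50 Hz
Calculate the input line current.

P_out = 112 kW = 112000 W
P_in = P_out / η = 112000 / 0.872 = 128440 W
I_L = P_in / (√3·V_L·cosφ) = 128440 / (1.732 × 380 × 0.73) = 267 A

267 A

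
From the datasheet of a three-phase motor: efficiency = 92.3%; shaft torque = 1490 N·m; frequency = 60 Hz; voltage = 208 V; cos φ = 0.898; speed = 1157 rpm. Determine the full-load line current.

ω = 2π×1157/60 = 121.2 rad/s; P_out = τω = 1490 × 121.2 = 180588 W
P_in = P_out / η = 180588 / 0.923 = 195653 W
I_L = P_in / (√3·V_L·cosφ) = 195653 / (1.732 × 208 × 0.898) = 605 A

605 A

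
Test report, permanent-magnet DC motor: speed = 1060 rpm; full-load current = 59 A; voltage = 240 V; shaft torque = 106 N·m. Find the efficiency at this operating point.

ω = 2π × 1060/60 = 111 rad/s; P_out = τω = 106 × 111 = 11766 W
P_in = V·I = 240 × 59 = 14160 W
η = P_out / P_in = 11766 / 14160 = 0.831 = 83.1%

83.1 %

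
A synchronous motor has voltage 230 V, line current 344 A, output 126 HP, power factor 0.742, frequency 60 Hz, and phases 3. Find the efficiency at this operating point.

P_out = 126 × 746 = 93996 W
P_in = √3·V_L·I_L·cosφ = 1.732 × 230 × 344 × 0.742 = 101681 W
η = P_out / P_in = 93996 / 101681 = 0.924 = 92.4%

92.4 %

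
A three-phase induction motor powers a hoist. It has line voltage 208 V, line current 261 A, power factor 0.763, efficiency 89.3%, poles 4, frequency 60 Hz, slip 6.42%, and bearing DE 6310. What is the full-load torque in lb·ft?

P_in = √3·V·I·cosφ = 1.732 × 208 × 261 × 0.763 = 71742 W
P_out = η·P_in = 0.893 × 71742 = 64066 W
n_s = 120×60/4 = 1800 rpm; n = 1800×(1−0.0642) = 1684 rpm
ω = 2π×1684/60 = 176.3 rad/s
τ = P_out/ω = 64066/176.3 = 363.4 N·m
In lb·ft: 363.4/1.356 = 268 lb·ft

268 lb·ft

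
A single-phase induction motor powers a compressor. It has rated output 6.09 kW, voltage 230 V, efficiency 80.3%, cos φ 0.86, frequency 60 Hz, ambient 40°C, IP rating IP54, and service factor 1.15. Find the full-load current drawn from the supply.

P_out = 6.09 kW = 6090 W
P_in = P_out / η = 6090 / 0.803 = 7584 W
I = P_in / (V·cosφ) = 7584 / (230 × 0.86) = 38.3 A

38.3 A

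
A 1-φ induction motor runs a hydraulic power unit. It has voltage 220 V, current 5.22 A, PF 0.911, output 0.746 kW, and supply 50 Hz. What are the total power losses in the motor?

300 W

P_in = V·I·cosφ = 220×5.22×0.911 = 1046 W
P_out = 746 W
Losses = P_in − P_out = 1046 − 746 = 300 W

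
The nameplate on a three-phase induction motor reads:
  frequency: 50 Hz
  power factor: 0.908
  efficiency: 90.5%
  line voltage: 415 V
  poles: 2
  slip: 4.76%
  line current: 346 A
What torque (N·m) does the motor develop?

683 N·m

P_in = √3·V·I·cosφ = 1.732 × 415 × 346 × 0.908 = 225818 W
P_out = η·P_in = 0.905 × 225818 = 204365 W
n_s = 120×50/2 = 3000 rpm; n = 3000×(1−0.0476) = 2857 rpm
ω = 2π×2857/60 = 299.2 rad/s
τ = P_out/ω = 204365/299.2 = 683 N·m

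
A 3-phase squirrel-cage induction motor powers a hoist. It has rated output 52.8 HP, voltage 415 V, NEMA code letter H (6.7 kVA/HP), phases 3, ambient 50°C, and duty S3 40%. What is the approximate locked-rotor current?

S_LR = 6.7 × 52.8 = 353.76 kVA
I_LR = S_LR/(√3·V_L) = 353760/(1.732×415) = 492 A

492 A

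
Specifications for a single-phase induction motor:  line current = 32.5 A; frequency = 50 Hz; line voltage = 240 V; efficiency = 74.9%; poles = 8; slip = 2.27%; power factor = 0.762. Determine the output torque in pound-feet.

P_in = V·I·cosφ = 240 × 32.5 × 0.762 = 5944 W
P_out = η·P_in = 0.749 × 5944 = 4452 W
n_s = 120×50/8 = 750 rpm; n = 750×(1−0.0227) = 733 rpm
ω = 2π×733/60 = 76.76 rad/s
τ = P_out/ω = 4452/76.76 = 58 N·m
In lb·ft: 58/1.356 = 42.8 lb·ft

42.8 lb·ft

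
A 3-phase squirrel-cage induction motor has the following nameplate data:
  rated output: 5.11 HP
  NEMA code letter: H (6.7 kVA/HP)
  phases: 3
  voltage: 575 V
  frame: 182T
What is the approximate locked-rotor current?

S_LR = 6.7 × 5.11 = 34.237 kVA
I_LR = S_LR/(√3·V_L) = 34237/(1.732×575) = 34.4 A

34.4 A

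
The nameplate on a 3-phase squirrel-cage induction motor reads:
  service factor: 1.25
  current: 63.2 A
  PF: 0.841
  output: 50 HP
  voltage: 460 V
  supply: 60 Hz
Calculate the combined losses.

5.05 kW

P_in = √3·V·I·cosφ = 1.732×460×63.2×0.841 = 42347 W
P_out = 50×746 = 37300 W
Losses = P_in − P_out = 42347 − 37300 = 5047 W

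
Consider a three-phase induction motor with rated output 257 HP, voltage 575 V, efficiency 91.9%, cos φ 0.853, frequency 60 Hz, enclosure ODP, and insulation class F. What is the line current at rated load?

P_out = 257 × 746 = 191722 W
P_in = P_out / η = 191722 / 0.919 = 208620 W
I_L = P_in / (√3·V_L·cosφ) = 208620 / (1.732 × 575 × 0.853) = 246 A

246 A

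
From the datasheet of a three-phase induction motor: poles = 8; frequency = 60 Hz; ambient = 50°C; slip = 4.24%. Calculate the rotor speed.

n_s = 120f/p = 120×60/8 = 900 rpm
n = n_s(1 − s) = 900 × (1 − 0.0424) = 862 rpm

862 rpm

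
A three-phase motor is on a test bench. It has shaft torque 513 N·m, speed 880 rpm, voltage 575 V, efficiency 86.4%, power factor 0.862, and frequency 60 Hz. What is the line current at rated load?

ω = 2π×880/60 = 92.15 rad/s; P_out = τω = 513 × 92.15 = 47273 W
P_in = P_out / η = 47273 / 0.864 = 54714 W
I_L = P_in / (√3·V_L·cosφ) = 54714 / (1.732 × 575 × 0.862) = 63.7 A

63.7 A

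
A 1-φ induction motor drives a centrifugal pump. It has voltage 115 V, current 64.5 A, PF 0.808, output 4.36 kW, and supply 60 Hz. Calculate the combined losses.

P_in = V·I·cosφ = 115×64.5×0.808 = 5993 W
P_out = 4360 W
Losses = P_in − P_out = 5993 − 4360 = 1633 W

1630 W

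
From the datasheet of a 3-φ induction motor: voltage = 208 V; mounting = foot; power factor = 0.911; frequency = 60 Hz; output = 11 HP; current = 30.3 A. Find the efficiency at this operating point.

P_out = 11 × 746 = 8206 W
P_in = √3·V_L·I_L·cosφ = 1.732 × 208 × 30.3 × 0.911 = 9944 W
η = P_out / P_in = 8206 / 9944 = 0.825 = 82.5%

82.5 %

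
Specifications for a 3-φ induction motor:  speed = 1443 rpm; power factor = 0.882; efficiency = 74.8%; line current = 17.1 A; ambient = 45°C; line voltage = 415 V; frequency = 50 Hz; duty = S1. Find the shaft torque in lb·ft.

39.6 lb·ft

P_in = √3·V·I·cosφ = 1.732 × 415 × 17.1 × 0.882 = 10841 W
P_out = η·P_in = 0.748 × 10841 = 8109 W
n = 1443 rpm
ω = 2π×1443/60 = 151.1 rad/s
τ = P_out/ω = 8109/151.1 = 53.67 N·m
In lb·ft: 53.67/1.356 = 39.6 lb·ft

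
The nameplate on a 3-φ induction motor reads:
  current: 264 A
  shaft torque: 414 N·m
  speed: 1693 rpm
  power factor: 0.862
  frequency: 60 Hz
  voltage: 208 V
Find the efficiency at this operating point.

ω = 2π × 1693/60 = 177.3 rad/s; P_out = τω = 414 × 177.3 = 73402 W
P_in = √3·V_L·I_L·cosφ = 1.732 × 208 × 264 × 0.862 = 81983 W
η = P_out / P_in = 73402 / 81983 = 0.895 = 89.5%

89.5 %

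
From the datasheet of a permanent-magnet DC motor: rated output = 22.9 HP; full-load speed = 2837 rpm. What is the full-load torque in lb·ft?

42.4 lb·ft

P_out = 22.9 × 746 = 17083 W
ω = 2π × 2837/60 = 297.1 rad/s
τ = P_out/ω = 17083/297.1 = 57.5 N·m
In lb·ft: 57.5/1.356 = 42.4 lb·ft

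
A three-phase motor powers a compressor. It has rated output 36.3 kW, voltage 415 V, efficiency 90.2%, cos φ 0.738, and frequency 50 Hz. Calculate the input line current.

P_out = 36.3 kW = 36300 W
P_in = P_out / η = 36300 / 0.902 = 40244 W
I_L = P_in / (√3·V_L·cosφ) = 40244 / (1.732 × 415 × 0.738) = 75.9 A

75.9 A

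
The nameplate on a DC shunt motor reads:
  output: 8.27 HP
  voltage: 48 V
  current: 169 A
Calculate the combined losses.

1.94 kW

P_in = V·I = 48×169 = 8112 W
P_out = 8.27×746 = 6169 W
Losses = P_in − P_out = 8112 − 6169 = 1943 W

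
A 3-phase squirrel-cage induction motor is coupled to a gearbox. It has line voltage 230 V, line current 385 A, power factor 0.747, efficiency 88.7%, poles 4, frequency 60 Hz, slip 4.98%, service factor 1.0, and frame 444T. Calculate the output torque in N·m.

P_in = √3·V·I·cosφ = 1.732 × 230 × 385 × 0.747 = 114566 W
P_out = η·P_in = 0.887 × 114566 = 101620 W
n_s = 120×60/4 = 1800 rpm; n = 1800×(1−0.0498) = 1710 rpm
ω = 2π×1710/60 = 179.1 rad/s
τ = P_out/ω = 101620/179.1 = 567 N·m

567 N·m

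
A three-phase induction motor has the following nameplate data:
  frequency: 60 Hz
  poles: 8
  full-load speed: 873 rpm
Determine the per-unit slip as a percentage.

3.0 %

n_s = 120f/p = 120×60/8 = 900 rpm
s = (n_s − n)/n_s = (900 − 873)/900 = 0.0300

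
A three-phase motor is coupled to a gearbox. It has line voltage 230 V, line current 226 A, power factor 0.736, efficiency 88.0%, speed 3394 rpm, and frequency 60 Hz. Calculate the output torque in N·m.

P_in = √3·V·I·cosφ = 1.732 × 230 × 226 × 0.736 = 66262 W
P_out = η·P_in = 0.88 × 66262 = 58311 W
n = 3394 rpm
ω = 2π×3394/60 = 355.4 rad/s
τ = P_out/ω = 58311/355.4 = 164 N·m

164 N·m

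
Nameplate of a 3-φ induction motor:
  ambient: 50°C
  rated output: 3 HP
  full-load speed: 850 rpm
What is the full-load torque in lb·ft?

P_out = 3 × 746 = 2238 W
ω = 2π × 850/60 = 89.01 rad/s
τ = P_out/ω = 2238/89.01 = 25.14 N·m
In lb·ft: 25.14/1.356 = 18.5 lb·ft

18.5 lb·ft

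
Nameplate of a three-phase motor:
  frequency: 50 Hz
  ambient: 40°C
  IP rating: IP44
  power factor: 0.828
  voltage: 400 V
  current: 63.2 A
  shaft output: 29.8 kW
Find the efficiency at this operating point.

82.2 %

P_out = 29.8 kW = 29800 W
P_in = √3·V_L·I_L·cosφ = 1.732 × 400 × 63.2 × 0.828 = 36254 W
η = P_out / P_in = 29800 / 36254 = 0.822 = 82.2%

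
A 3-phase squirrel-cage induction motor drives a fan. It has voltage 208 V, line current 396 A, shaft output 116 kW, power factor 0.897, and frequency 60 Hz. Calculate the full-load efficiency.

P_out = 116 kW = 116000 W
P_in = √3·V_L·I_L·cosφ = 1.732 × 208 × 396 × 0.897 = 127967 W
η = P_out / P_in = 116000 / 127967 = 0.906 = 90.6%

90.6 %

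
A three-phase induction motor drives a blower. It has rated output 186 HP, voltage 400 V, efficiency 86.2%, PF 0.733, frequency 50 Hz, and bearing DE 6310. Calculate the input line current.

317 A

P_out = 186 × 746 = 138756 W
P_in = P_out / η = 138756 / 0.862 = 160970 W
I_L = P_in / (√3·V_L·cosφ) = 160970 / (1.732 × 400 × 0.733) = 317 A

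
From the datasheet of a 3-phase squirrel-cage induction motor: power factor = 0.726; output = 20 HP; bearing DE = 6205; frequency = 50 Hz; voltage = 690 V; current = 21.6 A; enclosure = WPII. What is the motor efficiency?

79.6 %

P_out = 20 × 746 = 14920 W
P_in = √3·V_L·I_L·cosφ = 1.732 × 690 × 21.6 × 0.726 = 18741 W
η = P_out / P_in = 14920 / 18741 = 0.796 = 79.6%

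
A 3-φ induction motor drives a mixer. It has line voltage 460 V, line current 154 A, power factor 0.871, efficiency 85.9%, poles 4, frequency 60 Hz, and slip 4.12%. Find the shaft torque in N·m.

P_in = √3·V·I·cosφ = 1.732 × 460 × 154 × 0.871 = 106867 W
P_out = η·P_in = 0.859 × 106867 = 91799 W
n_s = 120×60/4 = 1800 rpm; n = 1800×(1−0.0412) = 1726 rpm
ω = 2π×1726/60 = 180.7 rad/s
τ = P_out/ω = 91799/180.7 = 508 N·m

508 N·m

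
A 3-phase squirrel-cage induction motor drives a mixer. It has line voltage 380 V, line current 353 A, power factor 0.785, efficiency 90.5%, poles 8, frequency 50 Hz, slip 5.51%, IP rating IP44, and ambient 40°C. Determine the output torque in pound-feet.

P_in = √3·V·I·cosφ = 1.732 × 380 × 353 × 0.785 = 182379 W
P_out = η·P_in = 0.905 × 182379 = 165053 W
n_s = 120×50/8 = 750 rpm; n = 750×(1−0.0551) = 709 rpm
ω = 2π×709/60 = 74.25 rad/s
τ = P_out/ω = 165053/74.25 = 2223 N·m
In lb·ft: 2223/1.356 = 1640 lb·ft

1640 lb·ft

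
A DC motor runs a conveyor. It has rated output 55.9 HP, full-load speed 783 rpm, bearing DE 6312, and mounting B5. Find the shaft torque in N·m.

P_out = 55.9 × 746 = 41701 W
ω = 2π × 783/60 = 82 rad/s
τ = P_out/ω = 41701/82 = 509 N·m

509 N·m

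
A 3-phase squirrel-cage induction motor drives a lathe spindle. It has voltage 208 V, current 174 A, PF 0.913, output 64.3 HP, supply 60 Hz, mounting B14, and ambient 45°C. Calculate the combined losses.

9.26 kW

P_in = √3·V·I·cosφ = 1.732×208×174×0.913 = 57231 W
P_out = 64.3×746 = 47968 W
Losses = P_in − P_out = 57231 − 47968 = 9263 W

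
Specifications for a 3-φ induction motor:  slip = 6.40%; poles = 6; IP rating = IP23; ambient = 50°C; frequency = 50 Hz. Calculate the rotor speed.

936 rpm

n_s = 120f/p = 120×50/6 = 1000 rpm
n = n_s(1 − s) = 1000 × (1 − 0.064) = 936 rpm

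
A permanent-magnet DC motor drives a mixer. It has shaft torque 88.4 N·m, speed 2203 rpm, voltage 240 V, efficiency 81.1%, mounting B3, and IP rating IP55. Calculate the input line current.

105 A

ω = 2π×2203/60 = 230.7 rad/s; P_out = τω = 88.4 × 230.7 = 20394 W
P_in = P_out / η = 20394 / 0.811 = 25147 W
I = P_in / V = 25147 / 240 = 105 A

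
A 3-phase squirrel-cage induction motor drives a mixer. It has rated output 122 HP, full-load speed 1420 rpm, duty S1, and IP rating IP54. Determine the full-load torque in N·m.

612 N·m

P_out = 122 × 746 = 91012 W
ω = 2π × 1420/60 = 148.7 rad/s
τ = P_out/ω = 91012/148.7 = 612 N·m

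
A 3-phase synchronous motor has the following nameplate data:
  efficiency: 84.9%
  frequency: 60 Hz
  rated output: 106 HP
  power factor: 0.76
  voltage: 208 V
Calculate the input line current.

P_out = 106 × 746 = 79076 W
P_in = P_out / η = 79076 / 0.849 = 93140 W
I_L = P_in / (√3·V_L·cosφ) = 93140 / (1.732 × 208 × 0.76) = 340 A

340 A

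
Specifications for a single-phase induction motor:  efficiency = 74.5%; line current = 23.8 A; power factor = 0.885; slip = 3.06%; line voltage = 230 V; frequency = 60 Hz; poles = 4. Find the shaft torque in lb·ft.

14.6 lb·ft

P_in = V·I·cosφ = 230 × 23.8 × 0.885 = 4844 W
P_out = η·P_in = 0.745 × 4844 = 3609 W
n_s = 120×60/4 = 1800 rpm; n = 1800×(1−0.0306) = 1745 rpm
ω = 2π×1745/60 = 182.7 rad/s
τ = P_out/ω = 3609/182.7 = 19.75 N·m
In lb·ft: 19.75/1.356 = 14.6 lb·ft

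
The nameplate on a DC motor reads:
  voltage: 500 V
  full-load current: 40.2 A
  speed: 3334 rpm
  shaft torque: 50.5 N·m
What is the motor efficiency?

ω = 2π × 3334/60 = 349.1 rad/s; P_out = τω = 50.5 × 349.1 = 17630 W
P_in = V·I = 500 × 40.2 = 20100 W
η = P_out / P_in = 17630 / 20100 = 0.877 = 87.7%

87.7 %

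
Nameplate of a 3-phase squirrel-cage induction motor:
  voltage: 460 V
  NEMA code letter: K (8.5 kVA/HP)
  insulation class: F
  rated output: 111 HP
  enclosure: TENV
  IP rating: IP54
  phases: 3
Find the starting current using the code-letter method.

S_LR = 8.5 × 111 = 943.5 kVA
I_LR = S_LR/(√3·V_L) = 943500/(1.732×460) = 1180 A

1180 A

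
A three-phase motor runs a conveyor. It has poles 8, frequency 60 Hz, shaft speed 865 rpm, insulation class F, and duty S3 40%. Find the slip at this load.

3.89 %

n_s = 120f/p = 120×60/8 = 900 rpm
s = (n_s − n)/n_s = (900 − 865)/900 = 0.0389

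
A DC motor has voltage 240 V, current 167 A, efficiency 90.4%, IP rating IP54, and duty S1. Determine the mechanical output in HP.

48.6 HP

P_in = V·I = 240 × 167 = 40080 W
P_out = η·P_in = 0.904 × 40080 = 36232 W
= 36232/746 = 48.6 HP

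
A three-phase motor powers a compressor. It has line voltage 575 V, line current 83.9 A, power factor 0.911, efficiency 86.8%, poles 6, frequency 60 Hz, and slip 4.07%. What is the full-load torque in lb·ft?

P_in = √3·V·I·cosφ = 1.732 × 575 × 83.9 × 0.911 = 76120 W
P_out = η·P_in = 0.868 × 76120 = 66072 W
n_s = 120×60/6 = 1200 rpm; n = 1200×(1−0.0407) = 1151 rpm
ω = 2π×1151/60 = 120.5 rad/s
τ = P_out/ω = 66072/120.5 = 548.3 N·m
In lb·ft: 548.3/1.356 = 404 lb·ft

404 lb·ft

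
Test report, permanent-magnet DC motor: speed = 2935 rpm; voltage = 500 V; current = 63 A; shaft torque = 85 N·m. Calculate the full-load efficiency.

ω = 2π × 2935/60 = 307.4 rad/s; P_out = τω = 85 × 307.4 = 26129 W
P_in = V·I = 500 × 63 = 31500 W
η = P_out / P_in = 26129 / 31500 = 0.829 = 82.9%

82.9 %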